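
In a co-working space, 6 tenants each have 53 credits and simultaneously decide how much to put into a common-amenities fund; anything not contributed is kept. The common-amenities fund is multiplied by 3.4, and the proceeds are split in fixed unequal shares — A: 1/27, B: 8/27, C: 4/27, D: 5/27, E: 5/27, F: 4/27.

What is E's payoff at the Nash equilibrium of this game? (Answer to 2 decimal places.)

86.37 credits

A player with share s gets back 3.4·s per unit contributed, so full contribution is dominant for anyone with s > 1/3.4 = 0.2941 and zero contribution is dominant for anyone below.
Only B (8/27) clears that bar, contributing 53; the remaining 5 contribute 0. Total contributed: 53.
E keeps 53 and receives 3.4 × 53 × 5/27 = 33.37 from the common-amenities fund, for a payoff of 86.37.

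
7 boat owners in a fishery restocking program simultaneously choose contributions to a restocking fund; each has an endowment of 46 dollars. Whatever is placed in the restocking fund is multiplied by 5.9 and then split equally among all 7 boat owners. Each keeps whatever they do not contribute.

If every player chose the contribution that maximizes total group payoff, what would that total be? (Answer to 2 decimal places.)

1899.80 dollars

Each contributed unit returns 5.900 to the group as a whole (0.8429 to each of 7 players), which exceeds 1, so the social optimum is full contribution: group total = 5.900 × 322 = 1899.80.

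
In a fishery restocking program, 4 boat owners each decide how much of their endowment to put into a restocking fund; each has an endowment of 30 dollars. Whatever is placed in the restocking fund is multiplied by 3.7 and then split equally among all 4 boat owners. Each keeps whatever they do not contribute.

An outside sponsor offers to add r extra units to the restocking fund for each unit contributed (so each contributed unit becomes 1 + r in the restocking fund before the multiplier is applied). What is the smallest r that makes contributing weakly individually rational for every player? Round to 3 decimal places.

With matching at rate r, one contributed unit becomes (1 + r) in the restocking fund and returns 3.7 × (1 + r) / 4 to the contributor.
Setting this equal to 1: 1 + r = 4/3.7 = 1.0811.
So the minimum matching rate is r = 1.0811 − 1 = 0.081.

0.081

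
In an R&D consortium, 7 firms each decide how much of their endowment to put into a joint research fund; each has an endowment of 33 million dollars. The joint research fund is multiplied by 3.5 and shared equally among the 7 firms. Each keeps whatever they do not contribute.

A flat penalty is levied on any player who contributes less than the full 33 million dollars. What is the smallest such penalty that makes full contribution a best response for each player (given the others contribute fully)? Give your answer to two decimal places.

16.50 million dollars

Given the others contribute fully, the best deviation is to contribute 0 (any partial contribution still incurs the fine and gives up units whose private return 0.5000 is below 1).
Deviating from 33 to 0 saves 33 million dollars but forfeits the deviator's share of the drop in the joint research fund: 3.5/7 × 33 = 16.50.
So the deviation gain is 33 − 16.50 = 16.50, and the fine must be at least 16.50 million dollars to wipe it out.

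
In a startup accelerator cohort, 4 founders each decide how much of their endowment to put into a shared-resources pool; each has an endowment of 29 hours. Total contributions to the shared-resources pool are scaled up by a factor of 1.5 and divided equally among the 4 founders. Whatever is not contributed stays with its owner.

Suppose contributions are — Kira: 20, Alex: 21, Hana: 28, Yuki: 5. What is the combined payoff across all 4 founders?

Total contributed: 20 + 21 + 28 + 5 = 74; total kept: 4 × 29 − 74 = 42.
The shared-resources pool pays out 1.5 × 74 = 111.00 in aggregate.
Group total = 42 + 111.00 = 153.00.

153.00 hours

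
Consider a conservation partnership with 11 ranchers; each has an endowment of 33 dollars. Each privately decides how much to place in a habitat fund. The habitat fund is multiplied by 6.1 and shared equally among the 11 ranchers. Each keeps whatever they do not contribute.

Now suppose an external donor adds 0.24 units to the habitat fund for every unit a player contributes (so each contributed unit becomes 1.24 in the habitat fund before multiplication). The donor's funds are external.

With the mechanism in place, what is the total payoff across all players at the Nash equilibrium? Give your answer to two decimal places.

The effective private return is 6.1 × 1.24 / 11 = 0.6876, which is still under 1, so the mechanism doesn't change anyone's dominant strategy: zero contribution.
Everyone keeps their endowment and the group total is 11 × 33 = 363.

363.00 dollars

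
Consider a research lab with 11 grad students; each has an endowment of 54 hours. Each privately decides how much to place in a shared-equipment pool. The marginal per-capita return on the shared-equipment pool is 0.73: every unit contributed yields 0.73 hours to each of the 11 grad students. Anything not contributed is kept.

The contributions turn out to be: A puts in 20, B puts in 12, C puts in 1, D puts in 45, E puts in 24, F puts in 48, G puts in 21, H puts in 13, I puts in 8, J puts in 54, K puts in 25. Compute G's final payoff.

Total contributed: 20 + 12 + 1 + 45 + 24 + 48 + 21 + 13 + 8 + 54 + 25 = 271.
Each receives 0.73 × 271 = 197.83 from the shared-equipment pool.
G keeps 54 − 21 = 33, so G's payoff is 33 + 197.83 = 230.83.

230.83 hours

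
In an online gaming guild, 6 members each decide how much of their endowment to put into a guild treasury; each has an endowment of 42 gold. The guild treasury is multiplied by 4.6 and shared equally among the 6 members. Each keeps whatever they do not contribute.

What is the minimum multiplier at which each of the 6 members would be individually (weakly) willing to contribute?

6

A contributed unit returns (multiplier)/6 to its contributor.
This reaches 1 exactly when the multiplier is 6.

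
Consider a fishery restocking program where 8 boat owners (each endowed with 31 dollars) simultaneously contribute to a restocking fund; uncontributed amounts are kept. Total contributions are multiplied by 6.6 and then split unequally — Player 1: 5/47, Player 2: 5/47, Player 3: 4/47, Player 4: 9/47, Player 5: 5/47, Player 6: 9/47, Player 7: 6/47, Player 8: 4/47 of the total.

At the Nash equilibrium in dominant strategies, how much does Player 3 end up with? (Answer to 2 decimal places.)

A player with share s gets back 6.6·s per unit contributed, so full contribution is dominant for anyone with s > 1/6.6 = 0.1515 and zero contribution is dominant for anyone below.
The shares above 0.1515 belong to Player 4 and Player 6, contributing 31 each; the remaining 6 contribute 0. Total contributed: 62.
Player 3 keeps 31 and receives 6.6 × 62 × 4/47 = 34.83 from the restocking fund, for a payoff of 65.83.

65.83 dollars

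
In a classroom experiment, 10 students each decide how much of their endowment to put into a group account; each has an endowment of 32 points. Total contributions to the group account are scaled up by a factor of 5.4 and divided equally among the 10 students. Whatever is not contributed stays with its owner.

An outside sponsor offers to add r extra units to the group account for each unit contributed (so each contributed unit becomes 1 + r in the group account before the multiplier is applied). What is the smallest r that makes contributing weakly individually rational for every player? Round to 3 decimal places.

0.852

With matching at rate r, one contributed unit becomes (1 + r) in the group account and returns 5.4 × (1 + r) / 10 to the contributor.
Setting this equal to 1: 1 + r = 10/5.4 = 1.8519.
So the minimum matching rate is r = 1.8519 − 1 = 0.852.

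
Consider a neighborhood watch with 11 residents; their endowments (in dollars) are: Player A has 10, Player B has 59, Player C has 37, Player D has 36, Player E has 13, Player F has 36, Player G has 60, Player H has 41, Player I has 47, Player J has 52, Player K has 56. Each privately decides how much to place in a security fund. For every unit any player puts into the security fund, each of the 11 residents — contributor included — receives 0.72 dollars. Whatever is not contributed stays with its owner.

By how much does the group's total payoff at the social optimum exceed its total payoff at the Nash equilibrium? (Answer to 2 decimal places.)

3093.24 dollars

The private return per contributed unit is 0.72 < 1 for everyone, so the Nash equilibrium is zero contribution and the group total is Σ E_j = 10 + 59 + 37 + 36 + 13 + 36 + 60 + 41 + 47 + 52 + 56 = 447.
Each contributed unit returns 7.920 to the group, so the social optimum is full contribution by everyone: group total = 7.920 × 447 = 3540.24.
Efficiency loss = (7.920 − 1) × 447 = 3093.24.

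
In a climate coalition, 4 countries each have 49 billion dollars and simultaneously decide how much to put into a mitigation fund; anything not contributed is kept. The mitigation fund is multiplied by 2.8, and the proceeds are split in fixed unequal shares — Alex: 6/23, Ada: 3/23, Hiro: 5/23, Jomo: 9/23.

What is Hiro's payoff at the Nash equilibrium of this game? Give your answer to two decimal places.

A player with share s gets back 2.8·s per unit contributed, so full contribution is dominant for anyone with s > 1/2.8 = 0.3571 and zero contribution is dominant for anyone below.
Only Jomo (9/23) clears that bar, contributing 49; the remaining 3 contribute 0. Total contributed: 49.
Hiro keeps 49 and receives 2.8 × 49 × 5/23 = 29.83 from the mitigation fund, for a payoff of 78.83.

78.83 billion dollars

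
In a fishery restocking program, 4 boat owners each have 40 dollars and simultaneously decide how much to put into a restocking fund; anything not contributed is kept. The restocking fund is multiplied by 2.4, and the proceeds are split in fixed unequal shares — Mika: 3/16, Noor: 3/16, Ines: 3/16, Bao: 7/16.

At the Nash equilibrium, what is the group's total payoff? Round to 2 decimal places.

Each unit j contributes comes back to j as 2.4 × (j's share), so j prefers to contribute only if that share exceeds 1/2.4 = 0.4167; otherwise keeping the unit dominates.
Only Bao (7/16) clears that bar, contributing 40; the remaining 3 contribute 0. Total contributed: 40.
The restocking fund pays out 2.4 × 40 = 96.00 in total (split across the unequal shares, but the aggregate is all that matters for the group sum).
The 3 free-riders keep 40 each, adding 120. Group total = 120 + 96.00 = 216.00.

216.00 dollars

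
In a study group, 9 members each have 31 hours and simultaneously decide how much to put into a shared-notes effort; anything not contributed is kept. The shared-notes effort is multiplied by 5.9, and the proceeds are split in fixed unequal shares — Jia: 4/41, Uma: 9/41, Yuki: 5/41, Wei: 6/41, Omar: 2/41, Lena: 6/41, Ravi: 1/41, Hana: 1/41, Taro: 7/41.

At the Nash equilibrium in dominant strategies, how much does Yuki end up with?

75.61 hours

A player with share s gets back 5.9·s per unit contributed, so full contribution is dominant for anyone with s > 1/5.9 = 0.1695 and zero contribution is dominant for anyone below.
Uma and Taro clear that bar, contributing 31 each; the remaining 7 contribute 0. Total contributed: 62.
Yuki keeps 31 and receives 5.9 × 62 × 5/41 = 44.61 from the shared-notes effort, for a payoff of 75.61.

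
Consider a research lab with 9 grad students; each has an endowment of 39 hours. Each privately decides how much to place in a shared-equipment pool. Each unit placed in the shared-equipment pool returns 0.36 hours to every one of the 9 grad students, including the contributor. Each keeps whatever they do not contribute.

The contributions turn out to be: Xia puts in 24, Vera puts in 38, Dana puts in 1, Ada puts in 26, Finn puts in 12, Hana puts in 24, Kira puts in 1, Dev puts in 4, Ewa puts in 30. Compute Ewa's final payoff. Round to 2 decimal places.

66.60 hours

Total contributed: 24 + 38 + 1 + 26 + 12 + 24 + 1 + 4 + 30 = 160.
Each receives 0.36 × 160 = 57.60 from the shared-equipment pool.
Ewa keeps 39 − 30 = 9, so Ewa's payoff is 9 + 57.60 = 66.60.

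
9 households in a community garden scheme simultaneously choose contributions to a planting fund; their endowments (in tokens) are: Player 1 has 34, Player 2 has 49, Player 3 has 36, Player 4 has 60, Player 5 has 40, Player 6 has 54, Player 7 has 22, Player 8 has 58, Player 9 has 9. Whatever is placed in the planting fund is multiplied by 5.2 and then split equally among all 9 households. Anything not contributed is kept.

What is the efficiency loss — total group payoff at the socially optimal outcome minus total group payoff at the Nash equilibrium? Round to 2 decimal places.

The private return per contributed unit is 5.2/9 = 0.5778 < 1 for every player regardless of endowment, so the Nash equilibrium is zero contribution and the group total is Σ E_j = 34 + 49 + 36 + 60 + 40 + 54 + 22 + 58 + 9 = 362.
Each contributed unit returns 5.200 to the group, so the social optimum is full contribution by everyone: group total = 5.200 × 362 = 1882.40.
Efficiency loss = (5.200 − 1) × 362 = 1520.40.

1520.40 tokens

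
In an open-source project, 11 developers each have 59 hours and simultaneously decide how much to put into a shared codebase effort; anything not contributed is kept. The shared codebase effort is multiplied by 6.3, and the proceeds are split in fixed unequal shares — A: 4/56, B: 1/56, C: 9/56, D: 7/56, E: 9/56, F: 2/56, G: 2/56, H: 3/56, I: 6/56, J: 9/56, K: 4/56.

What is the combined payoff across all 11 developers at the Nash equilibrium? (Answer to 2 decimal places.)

1587.10 hours

Each unit j contributes comes back to j as 6.3 × (j's share), so j prefers to contribute only if that share exceeds 1/6.3 = 0.1587; otherwise keeping the unit dominates.
C, E and J clear that bar, contributing 59 each; the remaining 8 contribute 0. Total contributed: 177.
The shared codebase effort pays out 6.3 × 177 = 1115.10 in total (split across the unequal shares, but the aggregate is all that matters for the group sum).
The 8 free-riders keep 59 each, adding 472. Group total = 472 + 1115.10 = 1587.10.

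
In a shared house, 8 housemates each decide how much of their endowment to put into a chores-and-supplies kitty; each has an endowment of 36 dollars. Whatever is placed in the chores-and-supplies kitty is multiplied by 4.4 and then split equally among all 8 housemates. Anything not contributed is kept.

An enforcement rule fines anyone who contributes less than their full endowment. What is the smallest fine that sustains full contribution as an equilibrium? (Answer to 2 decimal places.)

Given the others contribute fully, the best deviation is to contribute 0 (any partial contribution still incurs the fine and gives up units whose private return 0.5500 is below 1).
Deviating from 36 to 0 saves 36 dollars but forfeits the deviator's share of the drop in the chores-and-supplies kitty: 4.4/8 × 36 = 19.80.
So the deviation gain is 36 − 19.80 = 16.20, and the fine must be at least 16.20 dollars to wipe it out.

16.20 dollars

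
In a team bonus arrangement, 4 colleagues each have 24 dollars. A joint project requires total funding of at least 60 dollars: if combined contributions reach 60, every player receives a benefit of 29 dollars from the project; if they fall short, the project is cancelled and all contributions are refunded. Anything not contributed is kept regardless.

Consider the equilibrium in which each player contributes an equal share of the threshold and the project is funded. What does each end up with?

38 dollars

Equal share of the threshold: 60/4 = 15.
At this profile no one gains by cutting their contribution: any cut drops the total below 60, the project is cancelled, contributions are refunded, and the deviator ends with 24, which is less than 24 − 15 + 29 = 38. Contributing more than 15 just wastes the excess. So contributing exactly 15 is a best response.
Each player's payoff: 24 − 15 + 29 = 38.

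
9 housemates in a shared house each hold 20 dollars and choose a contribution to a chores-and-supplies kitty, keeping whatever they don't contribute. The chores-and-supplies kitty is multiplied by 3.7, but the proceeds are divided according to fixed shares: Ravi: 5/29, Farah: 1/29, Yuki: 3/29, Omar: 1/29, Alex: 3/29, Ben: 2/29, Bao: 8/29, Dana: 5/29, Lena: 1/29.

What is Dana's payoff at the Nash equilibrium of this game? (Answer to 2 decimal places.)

32.76 dollars

Each unit j contributes comes back to j as 3.7 × (j's share), so j prefers to contribute only if that share exceeds 1/3.7 = 0.2703; otherwise keeping the unit dominates.
Only Bao (8/29) clears that bar, contributing 20; the remaining 8 contribute 0. Total contributed: 20.
Dana keeps 20 and receives 3.7 × 20 × 5/29 = 12.76 from the chores-and-supplies kitty, for a payoff of 32.76.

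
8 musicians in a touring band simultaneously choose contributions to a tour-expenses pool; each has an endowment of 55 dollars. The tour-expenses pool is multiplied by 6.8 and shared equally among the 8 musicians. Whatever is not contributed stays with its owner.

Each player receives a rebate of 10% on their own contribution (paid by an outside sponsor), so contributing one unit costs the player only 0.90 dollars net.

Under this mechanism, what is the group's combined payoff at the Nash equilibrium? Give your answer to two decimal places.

440.00 dollars

With the mechanism, a contributed unit returns (6.8/8) / 0.90 = 0.9444 per unit of net cost — still below 1 — so contributing 0 remains dominant for every player.
Everyone keeps their endowment and the group total is 8 × 55 = 440.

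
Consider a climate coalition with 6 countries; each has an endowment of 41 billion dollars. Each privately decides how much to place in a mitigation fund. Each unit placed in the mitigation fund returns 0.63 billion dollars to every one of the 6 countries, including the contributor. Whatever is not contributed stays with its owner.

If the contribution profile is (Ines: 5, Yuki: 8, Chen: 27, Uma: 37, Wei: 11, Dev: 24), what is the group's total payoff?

557.36 billion dollars

Total contributed: 5 + 8 + 27 + 37 + 11 + 24 = 112; total kept: 6 × 41 − 112 = 134.
The mitigation fund pays out 0.63 × 6 × 112 = 423.36 in aggregate.
Group total = 134 + 423.36 = 557.36.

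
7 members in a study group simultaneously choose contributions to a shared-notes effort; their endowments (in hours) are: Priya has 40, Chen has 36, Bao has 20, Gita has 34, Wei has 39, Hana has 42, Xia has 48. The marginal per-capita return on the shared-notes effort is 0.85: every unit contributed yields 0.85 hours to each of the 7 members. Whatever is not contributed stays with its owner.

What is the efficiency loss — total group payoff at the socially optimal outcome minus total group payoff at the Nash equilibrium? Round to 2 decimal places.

The private return per contributed unit is 0.85 < 1 for everyone, so the Nash equilibrium is zero contribution and the group total is Σ E_j = 40 + 36 + 20 + 34 + 39 + 42 + 48 = 259.
Each contributed unit returns 5.950 to the group, so the social optimum is full contribution by everyone: group total = 5.950 × 259 = 1541.05.
Efficiency loss = (5.950 − 1) × 259 = 1282.05.

1282.05 hours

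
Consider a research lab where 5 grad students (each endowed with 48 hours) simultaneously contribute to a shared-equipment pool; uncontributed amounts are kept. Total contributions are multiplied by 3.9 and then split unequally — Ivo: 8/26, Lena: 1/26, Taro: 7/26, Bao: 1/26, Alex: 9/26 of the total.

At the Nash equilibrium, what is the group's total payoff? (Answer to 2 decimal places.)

657.60 hours

For player j, contributing a unit is worthwhile iff 3.9 × (j's share) ≥ 1, i.e. iff j's share is at least 0.2564.
The shares above 0.2564 belong to Ivo, Taro and Alex, contributing 48 each; the remaining 2 contribute 0. Total contributed: 144.
The shared-equipment pool pays out 3.9 × 144 = 561.60 in total (split across the unequal shares, but the aggregate is all that matters for the group sum).
The 2 free-riders keep 48 each, adding 96. Group total = 96 + 561.60 = 657.60.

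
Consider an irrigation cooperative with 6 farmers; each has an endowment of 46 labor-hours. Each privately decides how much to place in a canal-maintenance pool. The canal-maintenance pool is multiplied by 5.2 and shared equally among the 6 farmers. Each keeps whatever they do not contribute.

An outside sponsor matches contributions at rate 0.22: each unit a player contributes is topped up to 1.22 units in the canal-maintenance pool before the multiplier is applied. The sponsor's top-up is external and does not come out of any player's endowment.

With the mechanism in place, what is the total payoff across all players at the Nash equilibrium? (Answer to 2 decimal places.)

With the mechanism, a contributed unit returns 5.2 × 1.22 / 6 = 1.0573 per unit of net cost to the contributor — now above 1 — so contributing fully is weakly dominant for every player.
At the Nash equilibrium everyone contributes 46. Group total payoff = 5.2 × 1.22 × 276 = 1750.94.

1750.94 labor-hours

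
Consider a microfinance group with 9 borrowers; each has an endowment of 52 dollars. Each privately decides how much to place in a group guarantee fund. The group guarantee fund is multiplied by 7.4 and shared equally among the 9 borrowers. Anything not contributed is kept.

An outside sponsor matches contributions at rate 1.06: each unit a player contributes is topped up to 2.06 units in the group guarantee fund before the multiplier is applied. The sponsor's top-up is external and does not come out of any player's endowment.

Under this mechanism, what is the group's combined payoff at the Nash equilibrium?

7134.19 dollars

With the mechanism, a contributed unit returns 7.4 × 2.06 / 9 = 1.6938 per unit of net cost to the contributor — now above 1 — so contributing fully is weakly dominant for every player.
So the Nash equilibrium is full contribution by all 9; the group earns 7.4 × 2.06 × 468 = 7134.19.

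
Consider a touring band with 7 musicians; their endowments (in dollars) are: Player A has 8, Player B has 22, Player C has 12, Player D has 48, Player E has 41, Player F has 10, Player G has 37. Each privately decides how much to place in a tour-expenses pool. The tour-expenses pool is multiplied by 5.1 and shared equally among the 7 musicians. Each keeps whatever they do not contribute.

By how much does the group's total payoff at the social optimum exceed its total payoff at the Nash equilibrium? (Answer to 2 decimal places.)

The private return per contributed unit is 5.1/7 = 0.7286 < 1 for every player regardless of endowment, so the Nash equilibrium is zero contribution and the group total is Σ E_j = 8 + 22 + 12 + 48 + 41 + 10 + 37 = 178.
Each contributed unit returns 5.100 to the group, so the social optimum is full contribution by everyone: group total = 5.100 × 178 = 907.80.
Efficiency loss = (5.100 − 1) × 178 = 729.80.

729.80 dollars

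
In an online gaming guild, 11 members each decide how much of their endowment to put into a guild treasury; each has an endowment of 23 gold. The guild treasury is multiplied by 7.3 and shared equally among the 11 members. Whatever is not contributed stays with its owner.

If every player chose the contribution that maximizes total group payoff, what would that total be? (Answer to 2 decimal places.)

Each contributed unit returns 7.300 to the group as a whole (0.6636 to each of 11 players), which exceeds 1, so the social optimum is full contribution: group total = 7.300 × 253 = 1846.90.

1846.90 gold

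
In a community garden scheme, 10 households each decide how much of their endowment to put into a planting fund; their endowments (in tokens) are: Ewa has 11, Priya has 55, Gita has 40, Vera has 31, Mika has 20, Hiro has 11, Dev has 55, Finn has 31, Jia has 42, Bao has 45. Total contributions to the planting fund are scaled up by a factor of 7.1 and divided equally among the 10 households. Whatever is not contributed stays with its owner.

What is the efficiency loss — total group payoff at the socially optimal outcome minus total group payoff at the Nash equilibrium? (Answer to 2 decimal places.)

The private return per contributed unit is 7.1/10 = 0.7100 < 1 for every player regardless of endowment, so the Nash equilibrium is zero contribution and the group total is Σ E_j = 11 + 55 + 40 + 31 + 20 + 11 + 55 + 31 + 42 + 45 = 341.
Each contributed unit returns 7.100 to the group, so the social optimum is full contribution by everyone: group total = 7.100 × 341 = 2421.10.
Efficiency loss = (7.100 − 1) × 341 = 2080.10.

2080.10 tokens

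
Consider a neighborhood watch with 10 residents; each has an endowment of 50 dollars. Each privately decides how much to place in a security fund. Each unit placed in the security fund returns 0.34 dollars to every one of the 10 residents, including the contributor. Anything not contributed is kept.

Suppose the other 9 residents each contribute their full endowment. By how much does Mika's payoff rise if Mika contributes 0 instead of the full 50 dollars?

Switching from a contribution of 50 to 0 lets Mika keep an extra 50 dollars, but lowers the security fund by 50, which costs Mika their own share of that drop: 0.34 × 50 = 17.00.
Net gain = 50 − 17.00 = 33.00. The private return per contributed unit (0.34) is below 1, so free-riding is indeed the best response regardless of what the others do.

33.00 dollars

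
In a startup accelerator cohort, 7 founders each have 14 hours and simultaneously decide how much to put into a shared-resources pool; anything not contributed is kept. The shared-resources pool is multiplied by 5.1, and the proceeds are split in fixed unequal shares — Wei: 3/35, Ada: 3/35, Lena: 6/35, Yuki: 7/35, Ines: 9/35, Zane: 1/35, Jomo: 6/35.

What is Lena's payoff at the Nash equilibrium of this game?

38.48 hours

Each unit j contributes comes back to j as 5.1 × (j's share), so j prefers to contribute only if that share exceeds 1/5.1 = 0.1961; otherwise keeping the unit dominates.
Yuki and Ines clear that bar, contributing 14 each; the remaining 5 contribute 0. Total contributed: 28.
Lena keeps 14 and receives 5.1 × 28 × 6/35 = 24.48 from the shared-resources pool, for a payoff of 38.48.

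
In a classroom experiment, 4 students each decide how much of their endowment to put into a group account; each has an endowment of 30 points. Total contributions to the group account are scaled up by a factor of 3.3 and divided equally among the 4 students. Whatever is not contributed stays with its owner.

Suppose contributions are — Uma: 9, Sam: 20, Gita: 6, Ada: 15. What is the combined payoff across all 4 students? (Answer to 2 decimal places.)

235.00 points

Total contributed: 9 + 20 + 6 + 15 = 50; total kept: 4 × 30 − 50 = 70.
The group account pays out 3.3 × 50 = 165.00 in aggregate.
Group total = 70 + 165.00 = 235.00.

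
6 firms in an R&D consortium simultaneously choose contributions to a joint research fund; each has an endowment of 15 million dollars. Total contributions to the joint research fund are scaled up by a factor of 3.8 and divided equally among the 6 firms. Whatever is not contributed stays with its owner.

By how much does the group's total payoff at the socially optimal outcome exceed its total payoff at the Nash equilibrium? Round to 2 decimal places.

Each contributed unit returns 3.8/6 = 0.6333 to its contributor — below 1 — so contributing 0 is dominant for every player. At the Nash equilibrium everyone keeps their 15, and the group total is 6 × 15 = 90.
Each contributed unit returns 3.800 to the group as a whole (0.6333 to each of 6 players), which exceeds 1, so the social optimum is full contribution: group total = 3.800 × 90 = 342.00.
Efficiency loss = 342.00 − 90 = 252.00.

252.00 million dollars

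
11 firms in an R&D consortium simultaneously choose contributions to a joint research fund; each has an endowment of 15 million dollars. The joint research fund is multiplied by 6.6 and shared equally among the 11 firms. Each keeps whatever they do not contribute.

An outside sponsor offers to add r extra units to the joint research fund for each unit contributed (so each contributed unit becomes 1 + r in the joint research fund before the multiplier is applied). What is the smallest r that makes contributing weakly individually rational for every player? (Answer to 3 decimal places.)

0.667

With matching at rate r, one contributed unit becomes (1 + r) in the joint research fund and returns 6.6 × (1 + r) / 11 to the contributor.
Setting this equal to 1: 1 + r = 11/6.6 = 1.6667.
So the minimum matching rate is r = 1.6667 − 1 = 0.667.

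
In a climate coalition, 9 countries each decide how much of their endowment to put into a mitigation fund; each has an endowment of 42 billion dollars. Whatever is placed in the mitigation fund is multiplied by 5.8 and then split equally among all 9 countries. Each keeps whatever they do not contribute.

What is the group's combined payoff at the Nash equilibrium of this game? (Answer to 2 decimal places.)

378.00 billion dollars

Each contributed unit returns 5.8/9 = 0.6444 to its contributor — below 1 — so contributing 0 is dominant for every player. At the Nash equilibrium everyone keeps their 42, and the group total is 9 × 42 = 378.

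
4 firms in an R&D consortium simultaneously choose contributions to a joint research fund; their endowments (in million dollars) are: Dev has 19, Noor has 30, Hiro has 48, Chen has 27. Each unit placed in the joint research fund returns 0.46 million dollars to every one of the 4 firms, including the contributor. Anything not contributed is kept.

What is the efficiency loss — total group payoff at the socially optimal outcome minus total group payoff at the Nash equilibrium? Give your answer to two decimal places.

104.16 million dollars

The private return per contributed unit is 0.46 < 1 for everyone, so the Nash equilibrium is zero contribution and the group total is Σ E_j = 19 + 30 + 48 + 27 = 124.
Each contributed unit returns 1.840 to the group, so the social optimum is full contribution by everyone: group total = 1.840 × 124 = 228.16.
Efficiency loss = (1.840 − 1) × 124 = 104.16.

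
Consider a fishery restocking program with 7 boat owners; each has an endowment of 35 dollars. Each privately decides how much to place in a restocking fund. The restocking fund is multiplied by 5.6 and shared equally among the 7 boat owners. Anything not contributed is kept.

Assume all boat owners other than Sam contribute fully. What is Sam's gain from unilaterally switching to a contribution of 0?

Switching from a contribution of 35 to 0 lets Sam keep an extra 35 dollars, but lowers the restocking fund by 35, which costs Sam their own share of that drop: 5.6/7 × 35 = 28.00.
Net gain = 35 − 28.00 = 7.00. The private return per contributed unit (0.8000) is below 1, so free-riding is indeed the best response regardless of what the others do.

7.00 dollars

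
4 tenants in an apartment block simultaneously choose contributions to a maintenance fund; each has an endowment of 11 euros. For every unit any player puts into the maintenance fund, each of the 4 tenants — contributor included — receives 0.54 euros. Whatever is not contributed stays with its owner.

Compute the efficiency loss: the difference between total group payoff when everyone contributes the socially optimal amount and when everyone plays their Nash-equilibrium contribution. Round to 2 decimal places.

51.04 euros

The private return per contributed unit is 0.54 < 1, so contributing 0 is dominant for every player. At the Nash equilibrium everyone keeps their 11, and the group total is 4 × 11 = 44.
Each contributed unit returns 2.160 to the group as a whole (0.54 to each of 4 players), which exceeds 1, so the social optimum is full contribution: group total = 2.160 × 44 = 95.04.
Efficiency loss = 95.04 − 44 = 51.04.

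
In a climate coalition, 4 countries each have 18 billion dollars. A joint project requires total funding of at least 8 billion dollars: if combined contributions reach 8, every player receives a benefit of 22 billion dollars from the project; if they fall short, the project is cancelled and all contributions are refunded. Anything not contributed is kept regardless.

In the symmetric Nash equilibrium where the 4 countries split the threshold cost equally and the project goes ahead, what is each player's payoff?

38 billion dollars

Equal share of the threshold: 8/4 = 2.
At this profile no one gains by cutting their contribution: any cut drops the total below 8, the project is cancelled, contributions are refunded, and the deviator ends with 18, which is less than 18 − 2 + 22 = 38. Contributing more than 2 just wastes the excess. So contributing exactly 2 is a best response.
Each player's payoff: 18 − 2 + 22 = 38.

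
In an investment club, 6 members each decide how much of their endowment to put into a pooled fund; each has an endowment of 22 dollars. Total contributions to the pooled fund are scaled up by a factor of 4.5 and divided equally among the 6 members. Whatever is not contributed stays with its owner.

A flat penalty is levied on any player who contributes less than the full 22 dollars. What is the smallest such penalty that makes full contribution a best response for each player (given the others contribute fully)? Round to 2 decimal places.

5.50 dollars

Given the others contribute fully, the best deviation is to contribute 0 (any partial contribution still incurs the fine and gives up units whose private return 0.7500 is below 1).
Deviating from 22 to 0 saves 22 dollars but forfeits the deviator's share of the drop in the pooled fund: 4.5/6 × 22 = 16.50.
So the deviation gain is 22 − 16.50 = 5.50, and the fine must be at least 5.50 dollars to wipe it out.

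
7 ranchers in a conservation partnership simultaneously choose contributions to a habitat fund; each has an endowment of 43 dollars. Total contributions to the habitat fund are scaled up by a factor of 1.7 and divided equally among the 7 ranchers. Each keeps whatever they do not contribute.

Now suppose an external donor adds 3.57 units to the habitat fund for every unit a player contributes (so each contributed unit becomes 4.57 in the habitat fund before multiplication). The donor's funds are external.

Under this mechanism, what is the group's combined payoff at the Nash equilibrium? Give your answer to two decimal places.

With the mechanism, a contributed unit returns 1.7 × 4.57 / 7 = 1.1099 per unit of net cost to the contributor — now above 1 — so contributing fully is weakly dominant for every player.
So the Nash equilibrium is full contribution by all 7; the group earns 1.7 × 4.57 × 301 = 2338.47.

2338.47 dollars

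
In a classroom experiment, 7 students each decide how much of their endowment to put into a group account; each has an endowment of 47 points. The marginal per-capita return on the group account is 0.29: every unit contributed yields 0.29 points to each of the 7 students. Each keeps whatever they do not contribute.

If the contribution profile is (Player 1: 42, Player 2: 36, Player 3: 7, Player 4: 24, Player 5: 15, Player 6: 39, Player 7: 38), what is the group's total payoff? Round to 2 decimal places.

Total contributed: 42 + 36 + 7 + 24 + 15 + 39 + 38 = 201; total kept: 7 × 47 − 201 = 128.
The group account pays out 0.29 × 7 × 201 = 408.03 in aggregate.
Group total = 128 + 408.03 = 536.03.

536.03 points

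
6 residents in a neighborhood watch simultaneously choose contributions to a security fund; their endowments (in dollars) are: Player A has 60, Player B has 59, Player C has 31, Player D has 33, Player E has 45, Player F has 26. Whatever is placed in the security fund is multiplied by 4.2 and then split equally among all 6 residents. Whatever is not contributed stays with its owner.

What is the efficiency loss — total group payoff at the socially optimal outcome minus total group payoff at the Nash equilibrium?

812.80 dollars

The private return per contributed unit is 4.2/6 = 0.7000 < 1 for every player regardless of endowment, so the Nash equilibrium is zero contribution and the group total is Σ E_j = 60 + 59 + 31 + 33 + 45 + 26 = 254.
Each contributed unit returns 4.200 to the group, so the social optimum is full contribution by everyone: group total = 4.200 × 254 = 1066.80.
Efficiency loss = (4.200 − 1) × 254 = 812.80.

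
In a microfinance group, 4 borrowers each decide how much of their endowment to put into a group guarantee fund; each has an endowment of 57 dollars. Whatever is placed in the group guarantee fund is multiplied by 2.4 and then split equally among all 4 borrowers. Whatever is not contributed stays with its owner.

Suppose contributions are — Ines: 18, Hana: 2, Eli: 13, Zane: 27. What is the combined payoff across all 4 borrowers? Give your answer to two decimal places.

312.00 dollars

Total contributed: 18 + 2 + 13 + 27 = 60; total kept: 4 × 57 − 60 = 168.
The group guarantee fund pays out 2.4 × 60 = 144.00 in aggregate.
Group total = 168 + 144.00 = 312.00.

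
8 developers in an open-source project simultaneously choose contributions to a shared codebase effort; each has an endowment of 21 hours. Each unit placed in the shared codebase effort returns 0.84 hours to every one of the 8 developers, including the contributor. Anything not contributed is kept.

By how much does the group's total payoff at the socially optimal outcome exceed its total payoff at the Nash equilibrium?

960.96 hours

The private return per contributed unit is 0.84 < 1, so contributing 0 is dominant for every player. At the Nash equilibrium everyone keeps their 21, and the group total is 8 × 21 = 168.
Each contributed unit returns 6.720 to the group as a whole (0.84 to each of 8 players), which exceeds 1, so the social optimum is full contribution: group total = 6.720 × 168 = 1128.96.
Efficiency loss = 1128.96 − 168 = 960.96.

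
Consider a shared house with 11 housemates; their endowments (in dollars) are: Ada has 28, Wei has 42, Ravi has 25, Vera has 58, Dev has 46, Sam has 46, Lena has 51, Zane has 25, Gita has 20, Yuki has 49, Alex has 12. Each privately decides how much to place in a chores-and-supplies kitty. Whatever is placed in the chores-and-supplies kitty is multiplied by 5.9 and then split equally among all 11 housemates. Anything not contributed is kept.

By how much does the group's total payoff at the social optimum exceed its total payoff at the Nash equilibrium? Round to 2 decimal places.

The private return per contributed unit is 5.9/11 = 0.5364 < 1 for every player regardless of endowment, so the Nash equilibrium is zero contribution and the group total is Σ E_j = 28 + 42 + 25 + 58 + 46 + 46 + 51 + 25 + 20 + 49 + 12 = 402.
Each contributed unit returns 5.900 to the group, so the social optimum is full contribution by everyone: group total = 5.900 × 402 = 2371.80.
Efficiency loss = (5.900 − 1) × 402 = 1969.80.

1969.80 dollars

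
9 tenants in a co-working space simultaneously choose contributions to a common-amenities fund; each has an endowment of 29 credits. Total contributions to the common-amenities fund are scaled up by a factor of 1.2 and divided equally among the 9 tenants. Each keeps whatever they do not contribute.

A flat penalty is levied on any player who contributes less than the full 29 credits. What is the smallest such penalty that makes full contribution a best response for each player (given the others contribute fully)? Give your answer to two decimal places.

Given the others contribute fully, the best deviation is to contribute 0 (any partial contribution still incurs the fine and gives up units whose private return 0.1333 is below 1).
Deviating from 29 to 0 saves 29 credits but forfeits the deviator's share of the drop in the common-amenities fund: 1.2/9 × 29 = 3.87.
So the deviation gain is 29 − 3.87 = 25.13, and the fine must be at least 25.13 credits to wipe it out.

25.13 credits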